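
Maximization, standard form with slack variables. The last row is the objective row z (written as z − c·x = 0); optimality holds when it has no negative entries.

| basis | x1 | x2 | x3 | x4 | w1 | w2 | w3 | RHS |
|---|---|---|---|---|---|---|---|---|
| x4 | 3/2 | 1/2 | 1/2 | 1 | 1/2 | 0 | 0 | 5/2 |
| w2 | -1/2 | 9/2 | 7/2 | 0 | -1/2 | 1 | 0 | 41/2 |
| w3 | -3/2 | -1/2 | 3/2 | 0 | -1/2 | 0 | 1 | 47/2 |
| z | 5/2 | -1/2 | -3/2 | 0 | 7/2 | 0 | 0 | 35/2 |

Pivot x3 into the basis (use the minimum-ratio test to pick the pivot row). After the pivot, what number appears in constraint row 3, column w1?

-2

Ratio test on column x3 — row 1: (5/2)/(1/2) = 5; row 2: (41/2)/(7/2) = 41/7; row 3: (47/2)/(3/2) = 47/3. Minimum is 5 at row 1 (x4 leaves); pivot element 1/2.
Divide row 1 by 1/2; eliminate column x3 from the other rows.
Row 3 update in column w1: -1/2 − (3/2)·1 = -2.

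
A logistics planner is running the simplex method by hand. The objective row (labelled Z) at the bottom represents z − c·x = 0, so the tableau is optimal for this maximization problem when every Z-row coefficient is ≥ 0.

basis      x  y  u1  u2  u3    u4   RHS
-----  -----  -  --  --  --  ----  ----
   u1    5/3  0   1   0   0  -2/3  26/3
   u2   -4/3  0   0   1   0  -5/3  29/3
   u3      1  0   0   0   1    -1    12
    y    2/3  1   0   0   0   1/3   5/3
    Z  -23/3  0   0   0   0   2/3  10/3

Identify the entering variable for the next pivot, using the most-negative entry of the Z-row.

Negative Z-row entries: x: -23/3.
The most negative is -23/3 in column x, so x enters.

x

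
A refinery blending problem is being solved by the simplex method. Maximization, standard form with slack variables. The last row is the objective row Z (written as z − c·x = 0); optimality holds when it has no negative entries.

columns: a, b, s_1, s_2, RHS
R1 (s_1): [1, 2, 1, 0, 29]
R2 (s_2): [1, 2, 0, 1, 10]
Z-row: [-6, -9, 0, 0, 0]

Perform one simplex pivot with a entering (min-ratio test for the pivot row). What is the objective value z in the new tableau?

60

Ratio test on column a — row 1: 29/1 = 29; row 2: 10/1 = 10. Minimum is 10 at row 2 (s_2 leaves); pivot element 1.
Pivot on row 2; the Z-row RHS becomes 0 − (-6)·10 = 60.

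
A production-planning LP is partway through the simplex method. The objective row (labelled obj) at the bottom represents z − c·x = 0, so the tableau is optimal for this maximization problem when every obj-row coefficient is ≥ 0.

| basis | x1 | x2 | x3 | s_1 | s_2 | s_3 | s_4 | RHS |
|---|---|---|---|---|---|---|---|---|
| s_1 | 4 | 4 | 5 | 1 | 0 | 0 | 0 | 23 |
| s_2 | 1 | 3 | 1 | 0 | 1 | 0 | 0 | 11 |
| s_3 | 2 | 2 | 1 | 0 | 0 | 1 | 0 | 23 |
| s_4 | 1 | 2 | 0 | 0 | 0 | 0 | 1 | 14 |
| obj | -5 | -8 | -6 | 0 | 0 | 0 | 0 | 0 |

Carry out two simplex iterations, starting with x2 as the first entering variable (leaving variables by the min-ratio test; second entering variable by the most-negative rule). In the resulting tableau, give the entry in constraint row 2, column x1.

1/11

Ratio test on column x2 — row 1: 23/4 = 23/4; row 2: 11/3 = 11/3; row 3: 23/2 = 23/2; row 4: 14/2 = 7. Minimum is 11/3 at row 2 (s_2 leaves); pivot element 3.
Divide row 2 by 3; eliminate column x2 from the other rows.
Second iteration: most negative obj-row entry is -10/3 in column x3, so x3 enters.
Ratio test on column x3 — row 1: (25/3)/(11/3) = 25/11; row 2: (11/3)/(1/3) = 11; row 3: (47/3)/(1/3) = 47; row 4: entry -2/3 ≤ 0. Minimum is 25/11 at row 1 (s_1 leaves); pivot element 11/3.
Divide row 1 by 11/3; eliminate column x3 from the other rows.
After both pivots, the entry at constraint row 2, column x1 is 1/11.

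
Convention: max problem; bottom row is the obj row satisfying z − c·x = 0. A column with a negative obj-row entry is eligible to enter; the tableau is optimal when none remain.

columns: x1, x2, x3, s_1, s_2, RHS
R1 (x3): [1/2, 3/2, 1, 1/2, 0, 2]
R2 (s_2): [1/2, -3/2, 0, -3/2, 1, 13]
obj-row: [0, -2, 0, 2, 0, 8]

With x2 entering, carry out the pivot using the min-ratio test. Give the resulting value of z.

Ratio test on column x2 — row 1: 2/(3/2) = 4/3; row 2: entry -3/2 ≤ 0. Minimum is 4/3 at row 1 (x3 leaves); pivot element 3/2.
Pivot on row 1; the obj-row RHS becomes 8 − (-2)·(4/3) = 32/3.

32/3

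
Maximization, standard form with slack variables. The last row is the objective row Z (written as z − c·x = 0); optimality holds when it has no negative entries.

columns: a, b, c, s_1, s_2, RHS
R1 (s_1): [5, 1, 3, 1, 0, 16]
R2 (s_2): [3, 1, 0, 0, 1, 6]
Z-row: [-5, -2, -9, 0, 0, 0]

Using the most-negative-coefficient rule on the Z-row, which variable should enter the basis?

c

Negative Z-row entries: a: -5, b: -2, c: -9.
The most negative is -9 in column c, so c enters.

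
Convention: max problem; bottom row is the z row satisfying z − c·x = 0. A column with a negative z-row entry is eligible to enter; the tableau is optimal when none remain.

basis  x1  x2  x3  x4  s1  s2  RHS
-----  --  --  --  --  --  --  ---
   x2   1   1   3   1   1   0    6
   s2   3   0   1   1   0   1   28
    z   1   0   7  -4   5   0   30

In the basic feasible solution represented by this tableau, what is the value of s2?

28

s2 is basic (row 2); its value is the RHS of that row, 28.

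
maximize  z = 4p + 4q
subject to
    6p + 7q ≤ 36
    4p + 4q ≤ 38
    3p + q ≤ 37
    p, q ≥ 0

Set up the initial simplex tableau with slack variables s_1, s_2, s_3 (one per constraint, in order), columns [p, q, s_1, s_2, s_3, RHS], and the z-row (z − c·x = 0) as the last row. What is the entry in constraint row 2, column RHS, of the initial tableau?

38

The RHS of constraint 2 is b_2 = 38.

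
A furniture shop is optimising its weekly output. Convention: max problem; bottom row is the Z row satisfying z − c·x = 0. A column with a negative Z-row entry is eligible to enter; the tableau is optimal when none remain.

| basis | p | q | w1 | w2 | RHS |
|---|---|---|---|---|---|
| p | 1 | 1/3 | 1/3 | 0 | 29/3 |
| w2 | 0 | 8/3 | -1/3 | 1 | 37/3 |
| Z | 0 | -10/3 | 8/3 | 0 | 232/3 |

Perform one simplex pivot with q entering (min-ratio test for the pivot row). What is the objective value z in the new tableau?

371/4

Ratio test on column q — row 1: (29/3)/(1/3) = 29; row 2: (37/3)/(8/3) = 37/8. Minimum is 37/8 at row 2 (w2 leaves); pivot element 8/3.
Pivot on row 2; the Z-row RHS becomes 232/3 − (-10/3)·(37/8) = 371/4.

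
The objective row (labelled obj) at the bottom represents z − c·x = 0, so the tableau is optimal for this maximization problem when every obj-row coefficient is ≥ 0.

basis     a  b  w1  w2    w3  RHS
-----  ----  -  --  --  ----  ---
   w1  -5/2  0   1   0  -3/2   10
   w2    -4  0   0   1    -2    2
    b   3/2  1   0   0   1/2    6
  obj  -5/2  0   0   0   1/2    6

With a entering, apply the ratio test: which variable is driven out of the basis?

Column a entries and ratios — w1: -5/2 ≤ 0, skip; w2: -4 ≤ 0, skip; b: 6/(3/2) = 4.
Smallest ratio is 4 in the row of b, so b leaves.

b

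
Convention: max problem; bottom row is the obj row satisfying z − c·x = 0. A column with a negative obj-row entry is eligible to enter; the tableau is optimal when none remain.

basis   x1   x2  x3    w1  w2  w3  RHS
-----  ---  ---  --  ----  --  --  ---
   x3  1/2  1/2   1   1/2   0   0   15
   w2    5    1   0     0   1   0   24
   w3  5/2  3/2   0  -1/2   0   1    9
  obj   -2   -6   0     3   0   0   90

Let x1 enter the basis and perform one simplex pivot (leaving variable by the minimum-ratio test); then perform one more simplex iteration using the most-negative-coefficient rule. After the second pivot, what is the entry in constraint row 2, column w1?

1/3

Ratio test on column x1 — row 1: 15/(1/2) = 30; row 2: 24/5 = 24/5; row 3: 9/(5/2) = 18/5. Minimum is 18/5 at row 3 (w3 leaves); pivot element 5/2.
Divide row 3 by 5/2; eliminate column x1 from the other rows.
Second iteration: most negative obj-row entry is -24/5 in column x2, so x2 enters.
Ratio test on column x2 — row 1: (66/5)/(1/5) = 66; row 2: entry -2 ≤ 0; row 3: (18/5)/(3/5) = 6. Minimum is 6 at row 3 (x1 leaves); pivot element 3/5.
Divide row 3 by 3/5; eliminate column x2 from the other rows.
After both pivots, the entry at constraint row 2, column w1 is 1/3.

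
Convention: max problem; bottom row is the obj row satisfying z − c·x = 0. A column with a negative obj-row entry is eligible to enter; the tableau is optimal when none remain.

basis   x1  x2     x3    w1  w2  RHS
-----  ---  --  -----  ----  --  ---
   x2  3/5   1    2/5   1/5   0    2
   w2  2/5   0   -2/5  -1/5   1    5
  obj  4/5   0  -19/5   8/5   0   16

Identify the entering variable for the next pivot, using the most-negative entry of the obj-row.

x3

Negative obj-row entries: x3: -19/5.
The most negative is -19/5 in column x3, so x3 enters.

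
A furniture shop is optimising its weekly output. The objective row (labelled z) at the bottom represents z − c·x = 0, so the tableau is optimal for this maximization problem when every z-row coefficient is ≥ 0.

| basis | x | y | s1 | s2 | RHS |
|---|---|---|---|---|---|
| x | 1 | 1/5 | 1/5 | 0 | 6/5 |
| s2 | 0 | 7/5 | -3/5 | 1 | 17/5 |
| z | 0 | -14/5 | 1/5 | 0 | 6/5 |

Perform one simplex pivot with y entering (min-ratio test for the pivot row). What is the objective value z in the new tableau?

8

Ratio test on column y — row 1: (6/5)/(1/5) = 6; row 2: (17/5)/(7/5) = 17/7. Minimum is 17/7 at row 2 (s2 leaves); pivot element 7/5.
Pivot on row 2; the z-row RHS becomes 6/5 − (-14/5)·(17/7) = 8.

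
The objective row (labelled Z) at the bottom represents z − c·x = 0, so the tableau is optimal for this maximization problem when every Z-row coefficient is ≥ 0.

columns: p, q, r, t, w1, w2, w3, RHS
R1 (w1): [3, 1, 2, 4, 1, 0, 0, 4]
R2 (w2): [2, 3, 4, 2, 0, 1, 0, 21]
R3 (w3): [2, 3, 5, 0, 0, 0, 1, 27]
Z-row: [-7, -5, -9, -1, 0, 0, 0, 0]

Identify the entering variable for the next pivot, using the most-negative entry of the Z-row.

Negative Z-row entries: p: -7, q: -5, r: -9, t: -1.
The most negative is -9 in column r, so r enters.

r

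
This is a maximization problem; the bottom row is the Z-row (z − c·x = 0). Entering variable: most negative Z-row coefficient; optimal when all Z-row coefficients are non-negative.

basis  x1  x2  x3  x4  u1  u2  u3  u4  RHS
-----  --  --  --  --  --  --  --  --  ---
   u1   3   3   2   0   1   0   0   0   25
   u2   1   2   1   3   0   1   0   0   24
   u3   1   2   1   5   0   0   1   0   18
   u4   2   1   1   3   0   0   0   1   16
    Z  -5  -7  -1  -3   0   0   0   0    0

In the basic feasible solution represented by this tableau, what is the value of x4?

x4 is not in the basis, so in the current basic feasible solution x4 = 0.

0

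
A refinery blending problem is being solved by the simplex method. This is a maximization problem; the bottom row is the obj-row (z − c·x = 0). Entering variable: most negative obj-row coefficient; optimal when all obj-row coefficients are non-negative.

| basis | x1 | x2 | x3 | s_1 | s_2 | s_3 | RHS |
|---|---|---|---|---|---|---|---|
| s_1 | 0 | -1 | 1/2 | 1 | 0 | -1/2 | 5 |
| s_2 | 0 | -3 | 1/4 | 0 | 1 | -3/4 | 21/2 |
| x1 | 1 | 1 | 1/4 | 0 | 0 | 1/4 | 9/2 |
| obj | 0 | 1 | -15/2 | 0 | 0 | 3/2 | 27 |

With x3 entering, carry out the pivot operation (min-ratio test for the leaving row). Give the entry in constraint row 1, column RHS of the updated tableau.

Ratio test on column x3 — row 1: 5/(1/2) = 10; row 2: (21/2)/(1/4) = 42; row 3: (9/2)/(1/4) = 18. Minimum is 10 at row 1 (s_1 leaves); pivot element 1/2.
Divide row 1 by 1/2; eliminate column x3 from the other rows.
In the new row 1, the RHS entry is the old entry divided by the pivot: 5/(1/2) = 10.

10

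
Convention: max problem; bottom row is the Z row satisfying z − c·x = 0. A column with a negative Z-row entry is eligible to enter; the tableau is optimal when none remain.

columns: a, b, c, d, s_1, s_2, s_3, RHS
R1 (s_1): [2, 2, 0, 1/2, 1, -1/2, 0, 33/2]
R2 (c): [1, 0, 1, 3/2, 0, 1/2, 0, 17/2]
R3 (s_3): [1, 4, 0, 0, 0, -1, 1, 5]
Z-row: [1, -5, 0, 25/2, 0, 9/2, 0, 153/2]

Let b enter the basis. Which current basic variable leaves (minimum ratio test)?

s_3

Column b entries and ratios — s_1: (33/2)/2 = 33/4; c: 0 ≤ 0, skip; s_3: 5/4 = 5/4.
Smallest ratio is 5/4 in the row of s_3, so s_3 leaves.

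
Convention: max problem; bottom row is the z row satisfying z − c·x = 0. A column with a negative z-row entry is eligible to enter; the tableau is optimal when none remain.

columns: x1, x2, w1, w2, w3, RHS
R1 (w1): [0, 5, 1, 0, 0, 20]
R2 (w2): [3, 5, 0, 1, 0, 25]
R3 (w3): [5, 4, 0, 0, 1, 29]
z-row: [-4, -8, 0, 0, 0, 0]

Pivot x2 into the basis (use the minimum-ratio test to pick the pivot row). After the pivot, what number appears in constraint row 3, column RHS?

Ratio test on column x2 — row 1: 20/5 = 4; row 2: 25/5 = 5; row 3: 29/4 = 29/4. Minimum is 4 at row 1 (w1 leaves); pivot element 5.
Divide row 1 by 5; eliminate column x2 from the other rows.
Row 3 update in column RHS: 29 − 4·4 = 13.

13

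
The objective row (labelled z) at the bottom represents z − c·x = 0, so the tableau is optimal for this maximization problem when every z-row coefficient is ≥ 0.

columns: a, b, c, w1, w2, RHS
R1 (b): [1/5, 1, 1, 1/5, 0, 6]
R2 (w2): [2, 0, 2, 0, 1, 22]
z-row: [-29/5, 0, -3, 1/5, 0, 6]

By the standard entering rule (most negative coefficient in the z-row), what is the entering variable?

a

Negative z-row entries: a: -29/5, c: -3.
The most negative is -29/5 in column a, so a enters.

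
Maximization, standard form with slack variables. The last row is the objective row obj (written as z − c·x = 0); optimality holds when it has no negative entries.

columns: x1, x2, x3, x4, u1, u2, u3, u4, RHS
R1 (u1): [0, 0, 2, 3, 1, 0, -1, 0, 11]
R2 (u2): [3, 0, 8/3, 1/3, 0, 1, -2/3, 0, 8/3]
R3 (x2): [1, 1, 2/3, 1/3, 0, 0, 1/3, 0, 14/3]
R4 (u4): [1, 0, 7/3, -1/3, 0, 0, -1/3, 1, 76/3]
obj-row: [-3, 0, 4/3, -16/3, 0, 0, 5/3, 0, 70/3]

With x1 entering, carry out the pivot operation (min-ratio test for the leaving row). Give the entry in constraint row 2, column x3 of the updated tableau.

8/9

Ratio test on column x1 — row 1: entry 0 ≤ 0; row 2: (8/3)/3 = 8/9; row 3: (14/3)/1 = 14/3; row 4: (76/3)/1 = 76/3. Minimum is 8/9 at row 2 (u2 leaves); pivot element 3.
Divide row 2 by 3; eliminate column x1 from the other rows.
In the new row 2, the x3 entry is the old entry divided by the pivot: (8/3)/3 = 8/9.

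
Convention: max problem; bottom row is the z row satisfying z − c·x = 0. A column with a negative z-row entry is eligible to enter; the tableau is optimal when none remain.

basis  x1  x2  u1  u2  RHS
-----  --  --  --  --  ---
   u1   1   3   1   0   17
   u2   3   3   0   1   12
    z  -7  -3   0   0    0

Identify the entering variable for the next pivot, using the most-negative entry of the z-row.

Negative z-row entries: x1: -7, x2: -3.
The most negative is -7 in column x1, so x1 enters.

x1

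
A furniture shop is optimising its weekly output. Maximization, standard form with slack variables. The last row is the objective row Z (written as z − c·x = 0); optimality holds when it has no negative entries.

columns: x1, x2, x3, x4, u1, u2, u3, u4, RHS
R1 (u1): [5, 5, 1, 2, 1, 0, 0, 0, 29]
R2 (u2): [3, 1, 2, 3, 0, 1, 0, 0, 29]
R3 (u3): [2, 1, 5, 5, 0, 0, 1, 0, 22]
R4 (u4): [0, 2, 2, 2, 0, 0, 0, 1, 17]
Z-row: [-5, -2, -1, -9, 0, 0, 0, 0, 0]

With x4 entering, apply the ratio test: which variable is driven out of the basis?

Column x4 entries and ratios — u1: 29/2 = 29/2; u2: 29/3 = 29/3; u3: 22/5 = 22/5; u4: 17/2 = 17/2.
Smallest ratio is 22/5 in the row of u3, so u3 leaves.

u3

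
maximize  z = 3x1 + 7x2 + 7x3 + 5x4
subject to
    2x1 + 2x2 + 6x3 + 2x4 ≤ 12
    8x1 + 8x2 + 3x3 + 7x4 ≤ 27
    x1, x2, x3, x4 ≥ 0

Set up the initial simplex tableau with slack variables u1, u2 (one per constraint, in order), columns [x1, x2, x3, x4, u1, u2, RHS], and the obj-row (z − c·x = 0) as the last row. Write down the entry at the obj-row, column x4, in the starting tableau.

The obj-row carries the negated objective coefficients: the x4 entry is -5.

-5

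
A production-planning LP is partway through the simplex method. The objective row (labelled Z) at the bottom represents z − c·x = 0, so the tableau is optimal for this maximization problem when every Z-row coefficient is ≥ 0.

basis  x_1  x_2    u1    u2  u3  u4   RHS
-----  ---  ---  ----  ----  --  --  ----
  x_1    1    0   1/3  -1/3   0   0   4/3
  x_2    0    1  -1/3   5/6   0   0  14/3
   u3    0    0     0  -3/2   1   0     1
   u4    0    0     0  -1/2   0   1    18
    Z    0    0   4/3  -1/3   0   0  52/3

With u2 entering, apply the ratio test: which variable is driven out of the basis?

x_2

Column u2 entries and ratios — x_1: -1/3 ≤ 0, skip; x_2: (14/3)/(5/6) = 28/5; u3: -3/2 ≤ 0, skip; u4: -1/2 ≤ 0, skip.
Smallest ratio is 28/5 in the row of x_2, so x_2 leaves.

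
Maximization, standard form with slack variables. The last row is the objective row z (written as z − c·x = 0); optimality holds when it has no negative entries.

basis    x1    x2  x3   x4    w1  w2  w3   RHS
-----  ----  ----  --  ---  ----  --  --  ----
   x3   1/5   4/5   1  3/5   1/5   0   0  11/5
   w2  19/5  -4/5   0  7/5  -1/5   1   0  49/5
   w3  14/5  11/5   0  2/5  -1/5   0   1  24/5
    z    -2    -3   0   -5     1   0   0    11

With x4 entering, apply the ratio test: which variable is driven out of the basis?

Column x4 entries and ratios — x3: (11/5)/(3/5) = 11/3; w2: (49/5)/(7/5) = 7; w3: (24/5)/(2/5) = 12.
Smallest ratio is 11/3 in the row of x3, so x3 leaves.

x3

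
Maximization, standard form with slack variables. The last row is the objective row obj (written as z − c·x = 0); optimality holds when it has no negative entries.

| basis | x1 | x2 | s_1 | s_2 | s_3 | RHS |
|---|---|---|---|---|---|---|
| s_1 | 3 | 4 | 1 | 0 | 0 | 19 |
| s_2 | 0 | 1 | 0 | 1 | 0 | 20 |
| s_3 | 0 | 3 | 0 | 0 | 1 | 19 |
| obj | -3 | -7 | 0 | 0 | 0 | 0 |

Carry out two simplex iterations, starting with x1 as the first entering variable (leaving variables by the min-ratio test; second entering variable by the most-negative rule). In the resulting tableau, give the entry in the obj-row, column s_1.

7/4

Ratio test on column x1 — row 1: 19/3 = 19/3; row 2: entry 0 ≤ 0; row 3: entry 0 ≤ 0. Minimum is 19/3 at row 1 (s_1 leaves); pivot element 3.
Divide row 1 by 3; eliminate column x1 from the other rows.
Second iteration: most negative obj-row entry is -3 in column x2, so x2 enters.
Ratio test on column x2 — row 1: (19/3)/(4/3) = 19/4; row 2: 20/1 = 20; row 3: 19/3 = 19/3. Minimum is 19/4 at row 1 (x1 leaves); pivot element 4/3.
Divide row 1 by 4/3; eliminate column x2 from the other rows.
After both pivots, the entry at the obj-row, column s_1 is 7/4.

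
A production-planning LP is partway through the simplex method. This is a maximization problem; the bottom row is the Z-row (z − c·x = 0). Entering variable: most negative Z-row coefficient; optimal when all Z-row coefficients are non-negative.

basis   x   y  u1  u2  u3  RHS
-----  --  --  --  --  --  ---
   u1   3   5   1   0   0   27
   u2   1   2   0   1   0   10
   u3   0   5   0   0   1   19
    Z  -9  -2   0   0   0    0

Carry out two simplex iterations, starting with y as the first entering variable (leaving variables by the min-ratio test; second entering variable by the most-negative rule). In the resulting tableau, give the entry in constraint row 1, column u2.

Ratio test on column y — row 1: 27/5 = 27/5; row 2: 10/2 = 5; row 3: 19/5 = 19/5. Minimum is 19/5 at row 3 (u3 leaves); pivot element 5.
Divide row 3 by 5; eliminate column y from the other rows.
Second iteration: most negative Z-row entry is -9 in column x, so x enters.
Ratio test on column x — row 1: 8/3 = 8/3; row 2: (12/5)/1 = 12/5; row 3: entry 0 ≤ 0. Minimum is 12/5 at row 2 (u2 leaves); pivot element 1.
Divide row 2 by 1; eliminate column x from the other rows.
After both pivots, the entry at constraint row 1, column u2 is -3.

-3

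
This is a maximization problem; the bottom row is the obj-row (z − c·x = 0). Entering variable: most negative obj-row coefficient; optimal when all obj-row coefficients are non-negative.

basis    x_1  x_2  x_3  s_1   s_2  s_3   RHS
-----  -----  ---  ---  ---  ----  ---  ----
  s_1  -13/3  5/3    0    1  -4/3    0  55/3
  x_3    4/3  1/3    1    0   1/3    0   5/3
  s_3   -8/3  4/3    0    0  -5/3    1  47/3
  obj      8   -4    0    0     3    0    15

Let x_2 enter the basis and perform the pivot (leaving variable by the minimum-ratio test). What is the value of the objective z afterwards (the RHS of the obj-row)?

35

Ratio test on column x_2 — row 1: (55/3)/(5/3) = 11; row 2: (5/3)/(1/3) = 5; row 3: (47/3)/(4/3) = 47/4. Minimum is 5 at row 2 (x_3 leaves); pivot element 1/3.
Pivot on row 2; the obj-row RHS becomes 15 − (-4)·5 = 35.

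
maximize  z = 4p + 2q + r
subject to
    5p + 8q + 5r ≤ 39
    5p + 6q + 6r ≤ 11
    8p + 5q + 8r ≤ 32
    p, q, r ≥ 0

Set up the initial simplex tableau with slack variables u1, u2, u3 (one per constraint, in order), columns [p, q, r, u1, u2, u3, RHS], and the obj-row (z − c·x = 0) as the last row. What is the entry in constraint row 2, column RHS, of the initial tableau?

The RHS of constraint 2 is b_2 = 11.

11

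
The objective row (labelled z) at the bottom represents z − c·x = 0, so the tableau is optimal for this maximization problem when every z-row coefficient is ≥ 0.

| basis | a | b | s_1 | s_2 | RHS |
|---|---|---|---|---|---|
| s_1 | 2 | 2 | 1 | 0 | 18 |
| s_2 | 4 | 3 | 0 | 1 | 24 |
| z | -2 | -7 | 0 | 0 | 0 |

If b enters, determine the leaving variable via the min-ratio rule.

s_2

Column b entries and ratios — s_1: 18/2 = 9; s_2: 24/3 = 8.
Smallest ratio is 8 in the row of s_2, so s_2 leaves.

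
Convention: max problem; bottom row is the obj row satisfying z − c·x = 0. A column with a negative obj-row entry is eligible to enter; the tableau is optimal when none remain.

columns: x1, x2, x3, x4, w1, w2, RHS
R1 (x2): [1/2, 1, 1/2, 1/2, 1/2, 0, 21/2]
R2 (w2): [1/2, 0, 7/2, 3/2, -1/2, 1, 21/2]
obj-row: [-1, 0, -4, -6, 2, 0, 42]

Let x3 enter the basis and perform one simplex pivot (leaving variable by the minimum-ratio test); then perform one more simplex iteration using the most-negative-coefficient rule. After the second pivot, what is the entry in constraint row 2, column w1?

Ratio test on column x3 — row 1: (21/2)/(1/2) = 21; row 2: (21/2)/(7/2) = 3. Minimum is 3 at row 2 (w2 leaves); pivot element 7/2.
Divide row 2 by 7/2; eliminate column x3 from the other rows.
Second iteration: most negative obj-row entry is -30/7 in column x4, so x4 enters.
Ratio test on column x4 — row 1: 9/(2/7) = 63/2; row 2: 3/(3/7) = 7. Minimum is 7 at row 2 (x3 leaves); pivot element 3/7.
Divide row 2 by 3/7; eliminate column x4 from the other rows.
After both pivots, the entry at constraint row 2, column w1 is -1/3.

-1/3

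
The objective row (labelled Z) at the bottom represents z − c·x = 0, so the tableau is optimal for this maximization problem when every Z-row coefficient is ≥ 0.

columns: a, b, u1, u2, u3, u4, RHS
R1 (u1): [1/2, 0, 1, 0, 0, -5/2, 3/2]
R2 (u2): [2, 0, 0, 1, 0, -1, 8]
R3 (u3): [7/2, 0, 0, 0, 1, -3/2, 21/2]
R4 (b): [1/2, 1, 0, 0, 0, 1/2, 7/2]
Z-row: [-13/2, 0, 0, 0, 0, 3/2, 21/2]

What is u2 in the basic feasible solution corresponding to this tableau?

u2 is basic (row 2); its value is the RHS of that row, 8.

8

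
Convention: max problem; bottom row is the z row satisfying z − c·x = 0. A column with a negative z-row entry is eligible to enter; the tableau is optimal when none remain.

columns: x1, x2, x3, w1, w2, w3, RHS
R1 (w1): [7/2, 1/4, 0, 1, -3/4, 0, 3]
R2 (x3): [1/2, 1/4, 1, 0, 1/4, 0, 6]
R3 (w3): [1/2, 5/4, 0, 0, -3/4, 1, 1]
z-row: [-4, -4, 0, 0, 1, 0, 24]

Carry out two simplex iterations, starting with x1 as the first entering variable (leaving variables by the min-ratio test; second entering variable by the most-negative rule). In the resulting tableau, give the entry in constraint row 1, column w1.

Ratio test on column x1 — row 1: 3/(7/2) = 6/7; row 2: 6/(1/2) = 12; row 3: 1/(1/2) = 2. Minimum is 6/7 at row 1 (w1 leaves); pivot element 7/2.
Divide row 1 by 7/2; eliminate column x1 from the other rows.
Second iteration: most negative z-row entry is -26/7 in column x2, so x2 enters.
Ratio test on column x2 — row 1: (6/7)/(1/14) = 12; row 2: (39/7)/(3/14) = 26; row 3: (4/7)/(17/14) = 8/17. Minimum is 8/17 at row 3 (w3 leaves); pivot element 17/14.
Divide row 3 by 17/14; eliminate column x2 from the other rows.
After both pivots, the entry at constraint row 1, column w1 is 5/17.

5/17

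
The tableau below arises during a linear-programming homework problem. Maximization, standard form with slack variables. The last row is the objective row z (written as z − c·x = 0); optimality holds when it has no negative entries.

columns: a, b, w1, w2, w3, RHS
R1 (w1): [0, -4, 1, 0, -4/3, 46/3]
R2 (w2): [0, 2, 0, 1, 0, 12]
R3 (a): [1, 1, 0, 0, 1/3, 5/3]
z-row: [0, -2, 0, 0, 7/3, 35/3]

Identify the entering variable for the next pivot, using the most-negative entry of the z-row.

b

Negative z-row entries: b: -2.
The most negative is -2 in column b, so b enters.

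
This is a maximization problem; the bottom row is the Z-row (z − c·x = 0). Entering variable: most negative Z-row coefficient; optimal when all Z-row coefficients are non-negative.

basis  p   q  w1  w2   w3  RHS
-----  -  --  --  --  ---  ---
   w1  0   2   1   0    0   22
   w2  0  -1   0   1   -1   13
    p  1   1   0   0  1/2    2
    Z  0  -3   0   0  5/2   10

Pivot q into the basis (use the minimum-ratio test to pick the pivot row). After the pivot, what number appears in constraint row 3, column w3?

1/2

Ratio test on column q — row 1: 22/2 = 11; row 2: entry -1 ≤ 0; row 3: 2/1 = 2. Minimum is 2 at row 3 (p leaves); pivot element 1.
Divide row 3 by 1; eliminate column q from the other rows.
In the new row 3, the w3 entry is the old entry divided by the pivot: (1/2)/1 = 1/2.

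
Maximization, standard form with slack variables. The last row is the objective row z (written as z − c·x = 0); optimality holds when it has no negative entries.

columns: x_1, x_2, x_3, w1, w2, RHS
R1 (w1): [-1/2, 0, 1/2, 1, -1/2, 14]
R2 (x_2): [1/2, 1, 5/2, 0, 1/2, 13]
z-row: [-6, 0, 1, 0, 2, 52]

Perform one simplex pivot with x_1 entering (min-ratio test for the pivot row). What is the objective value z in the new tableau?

208

Ratio test on column x_1 — row 1: entry -1/2 ≤ 0; row 2: 13/(1/2) = 26. Minimum is 26 at row 2 (x_2 leaves); pivot element 1/2.
Pivot on row 2; the z-row RHS becomes 52 − (-6)·26 = 208.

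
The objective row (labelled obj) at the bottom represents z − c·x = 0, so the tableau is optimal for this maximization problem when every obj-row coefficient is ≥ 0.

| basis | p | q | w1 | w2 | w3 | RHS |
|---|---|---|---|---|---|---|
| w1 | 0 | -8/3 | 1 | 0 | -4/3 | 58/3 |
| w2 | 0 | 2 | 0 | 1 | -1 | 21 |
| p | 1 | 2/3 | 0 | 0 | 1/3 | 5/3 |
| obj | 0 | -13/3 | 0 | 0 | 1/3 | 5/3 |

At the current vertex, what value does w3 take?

w3 is not in the basis, so in the current basic feasible solution w3 = 0.

0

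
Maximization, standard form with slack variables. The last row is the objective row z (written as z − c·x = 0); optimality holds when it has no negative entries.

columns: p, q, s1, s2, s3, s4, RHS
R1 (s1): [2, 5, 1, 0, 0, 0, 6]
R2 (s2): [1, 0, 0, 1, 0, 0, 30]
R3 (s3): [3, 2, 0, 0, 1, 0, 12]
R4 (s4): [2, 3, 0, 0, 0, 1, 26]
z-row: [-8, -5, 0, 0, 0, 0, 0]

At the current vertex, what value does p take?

p is not in the basis, so in the current basic feasible solution p = 0.

0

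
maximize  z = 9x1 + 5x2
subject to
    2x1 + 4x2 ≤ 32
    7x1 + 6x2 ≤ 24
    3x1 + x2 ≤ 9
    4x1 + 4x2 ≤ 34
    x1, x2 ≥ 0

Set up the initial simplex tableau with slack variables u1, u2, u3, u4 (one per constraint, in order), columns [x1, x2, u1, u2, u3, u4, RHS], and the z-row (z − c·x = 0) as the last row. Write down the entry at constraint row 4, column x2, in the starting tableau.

4

Constraint 4 has coefficient 4 on x2.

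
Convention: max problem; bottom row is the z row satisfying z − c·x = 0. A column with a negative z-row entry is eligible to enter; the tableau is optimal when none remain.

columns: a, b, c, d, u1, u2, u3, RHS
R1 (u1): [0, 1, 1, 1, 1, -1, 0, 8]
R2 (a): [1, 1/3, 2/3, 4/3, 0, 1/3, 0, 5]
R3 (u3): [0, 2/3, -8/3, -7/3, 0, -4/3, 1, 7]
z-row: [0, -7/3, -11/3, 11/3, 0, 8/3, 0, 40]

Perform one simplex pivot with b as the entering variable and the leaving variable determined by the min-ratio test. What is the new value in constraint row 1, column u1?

Ratio test on column b — row 1: 8/1 = 8; row 2: 5/(1/3) = 15; row 3: 7/(2/3) = 21/2. Minimum is 8 at row 1 (u1 leaves); pivot element 1.
Divide row 1 by 1; eliminate column b from the other rows.
In the new row 1, the u1 entry is the old entry divided by the pivot: 1/1 = 1.

1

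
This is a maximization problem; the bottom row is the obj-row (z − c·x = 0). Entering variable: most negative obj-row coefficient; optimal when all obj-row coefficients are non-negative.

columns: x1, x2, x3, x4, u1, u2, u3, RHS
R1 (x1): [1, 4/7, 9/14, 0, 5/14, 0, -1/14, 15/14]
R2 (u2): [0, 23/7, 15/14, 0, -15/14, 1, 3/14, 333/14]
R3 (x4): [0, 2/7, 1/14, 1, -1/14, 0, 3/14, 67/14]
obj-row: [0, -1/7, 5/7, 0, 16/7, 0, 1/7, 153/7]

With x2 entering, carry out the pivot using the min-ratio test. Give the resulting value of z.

177/8

Ratio test on column x2 — row 1: (15/14)/(4/7) = 15/8; row 2: (333/14)/(23/7) = 333/46; row 3: (67/14)/(2/7) = 67/4. Minimum is 15/8 at row 1 (x1 leaves); pivot element 4/7.
Pivot on row 1; the obj-row RHS becomes 153/7 − (-1/7)·(15/8) = 177/8.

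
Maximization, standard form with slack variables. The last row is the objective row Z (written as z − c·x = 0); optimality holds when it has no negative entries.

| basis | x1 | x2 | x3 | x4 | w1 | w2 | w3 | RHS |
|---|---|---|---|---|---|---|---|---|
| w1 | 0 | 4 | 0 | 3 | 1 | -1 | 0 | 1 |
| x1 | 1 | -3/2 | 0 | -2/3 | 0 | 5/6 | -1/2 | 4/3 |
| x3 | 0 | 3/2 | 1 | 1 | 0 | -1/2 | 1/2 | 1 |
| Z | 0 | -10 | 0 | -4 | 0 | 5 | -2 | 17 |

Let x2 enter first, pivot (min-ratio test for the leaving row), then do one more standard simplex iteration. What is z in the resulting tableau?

22

Ratio test on column x2 — row 1: 1/4 = 1/4; row 2: entry -3/2 ≤ 0; row 3: 1/(3/2) = 2/3. Minimum is 1/4 at row 1 (w1 leaves); pivot element 4.
Pivot on row 1; the Z-row RHS becomes 17 − (-10)·(1/4) = 39/2.
Next entering variable (most negative Z-row entry -2): w3.
Ratio test on column w3 — row 1: entry 0 ≤ 0; row 2: entry -1/2 ≤ 0; row 3: (5/8)/(1/2) = 5/4. Minimum is 5/4 at row 3 (x3 leaves); pivot element 1/2.
After the second pivot the Z-row RHS is 39/2 − (-2)·(5/4) = 22.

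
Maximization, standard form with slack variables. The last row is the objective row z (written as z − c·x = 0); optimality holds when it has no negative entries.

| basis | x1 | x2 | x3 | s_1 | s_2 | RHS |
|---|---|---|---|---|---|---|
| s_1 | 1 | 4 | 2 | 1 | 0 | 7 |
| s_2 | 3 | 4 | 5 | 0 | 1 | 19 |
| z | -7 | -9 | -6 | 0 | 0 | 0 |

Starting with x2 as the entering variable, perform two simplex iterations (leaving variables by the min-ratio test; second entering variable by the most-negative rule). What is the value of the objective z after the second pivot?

Ratio test on column x2 — row 1: 7/4 = 7/4; row 2: 19/4 = 19/4. Minimum is 7/4 at row 1 (s_1 leaves); pivot element 4.
Pivot on row 1; the z-row RHS becomes 0 − (-9)·(7/4) = 63/4.
Next entering variable (most negative z-row entry -19/4): x1.
Ratio test on column x1 — row 1: (7/4)/(1/4) = 7; row 2: 12/2 = 6. Minimum is 6 at row 2 (s_2 leaves); pivot element 2.
After the second pivot the z-row RHS is 63/4 − (-19/4)·6 = 177/4.

177/4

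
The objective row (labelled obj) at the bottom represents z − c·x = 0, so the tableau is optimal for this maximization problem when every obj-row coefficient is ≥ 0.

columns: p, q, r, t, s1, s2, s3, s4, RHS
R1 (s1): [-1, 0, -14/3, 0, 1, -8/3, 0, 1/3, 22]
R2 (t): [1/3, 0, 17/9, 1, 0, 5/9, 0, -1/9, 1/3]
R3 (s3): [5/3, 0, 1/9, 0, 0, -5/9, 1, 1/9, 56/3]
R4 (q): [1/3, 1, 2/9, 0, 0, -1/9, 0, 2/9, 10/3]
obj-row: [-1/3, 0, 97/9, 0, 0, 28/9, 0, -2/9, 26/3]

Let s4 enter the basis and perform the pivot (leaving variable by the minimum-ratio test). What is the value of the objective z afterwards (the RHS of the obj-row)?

Ratio test on column s4 — row 1: 22/(1/3) = 66; row 2: entry -1/9 ≤ 0; row 3: (56/3)/(1/9) = 168; row 4: (10/3)/(2/9) = 15. Minimum is 15 at row 4 (q leaves); pivot element 2/9.
Pivot on row 4; the obj-row RHS becomes 26/3 − (-2/9)·15 = 12.

12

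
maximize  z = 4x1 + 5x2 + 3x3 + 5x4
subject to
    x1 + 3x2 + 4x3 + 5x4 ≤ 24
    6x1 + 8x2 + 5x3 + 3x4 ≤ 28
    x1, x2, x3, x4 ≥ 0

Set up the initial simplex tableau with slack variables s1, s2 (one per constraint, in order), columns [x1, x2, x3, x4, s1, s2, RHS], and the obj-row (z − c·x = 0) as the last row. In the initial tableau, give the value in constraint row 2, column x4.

3

Constraint 2 has coefficient 3 on x4.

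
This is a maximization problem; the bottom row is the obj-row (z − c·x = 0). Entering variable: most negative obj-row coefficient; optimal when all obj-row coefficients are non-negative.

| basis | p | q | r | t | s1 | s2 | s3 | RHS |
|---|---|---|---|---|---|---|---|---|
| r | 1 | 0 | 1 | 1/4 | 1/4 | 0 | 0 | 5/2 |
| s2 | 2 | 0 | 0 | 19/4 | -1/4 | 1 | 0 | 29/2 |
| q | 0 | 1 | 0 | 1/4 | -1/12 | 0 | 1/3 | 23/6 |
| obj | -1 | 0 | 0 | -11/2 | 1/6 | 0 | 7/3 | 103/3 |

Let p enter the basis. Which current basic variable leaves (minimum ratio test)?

r

Column p entries and ratios — r: (5/2)/1 = 5/2; s2: (29/2)/2 = 29/4; q: 0 ≤ 0, skip.
Smallest ratio is 5/2 in the row of r, so r leaves.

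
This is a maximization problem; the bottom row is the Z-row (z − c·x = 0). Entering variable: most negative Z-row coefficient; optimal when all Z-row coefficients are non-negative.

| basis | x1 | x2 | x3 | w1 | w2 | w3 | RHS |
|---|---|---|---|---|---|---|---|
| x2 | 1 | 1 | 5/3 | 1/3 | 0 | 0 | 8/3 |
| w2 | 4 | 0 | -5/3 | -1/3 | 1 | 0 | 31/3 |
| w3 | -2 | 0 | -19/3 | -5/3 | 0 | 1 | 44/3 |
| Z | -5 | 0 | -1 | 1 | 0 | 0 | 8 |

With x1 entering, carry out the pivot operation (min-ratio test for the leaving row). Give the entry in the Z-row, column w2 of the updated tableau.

Ratio test on column x1 — row 1: (8/3)/1 = 8/3; row 2: (31/3)/4 = 31/12; row 3: entry -2 ≤ 0. Minimum is 31/12 at row 2 (w2 leaves); pivot element 4.
Divide row 2 by 4; eliminate column x1 from the other rows.
Z-row update in column w2: 0 − (-5)·(1/4) = 5/4.

5/4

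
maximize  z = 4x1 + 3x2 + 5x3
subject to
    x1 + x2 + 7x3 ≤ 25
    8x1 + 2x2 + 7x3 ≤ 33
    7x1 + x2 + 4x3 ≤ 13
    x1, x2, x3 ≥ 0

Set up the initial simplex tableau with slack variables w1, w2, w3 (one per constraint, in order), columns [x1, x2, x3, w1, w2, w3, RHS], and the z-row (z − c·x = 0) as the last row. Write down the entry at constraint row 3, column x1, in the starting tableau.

7

Constraint 3 has coefficient 7 on x1.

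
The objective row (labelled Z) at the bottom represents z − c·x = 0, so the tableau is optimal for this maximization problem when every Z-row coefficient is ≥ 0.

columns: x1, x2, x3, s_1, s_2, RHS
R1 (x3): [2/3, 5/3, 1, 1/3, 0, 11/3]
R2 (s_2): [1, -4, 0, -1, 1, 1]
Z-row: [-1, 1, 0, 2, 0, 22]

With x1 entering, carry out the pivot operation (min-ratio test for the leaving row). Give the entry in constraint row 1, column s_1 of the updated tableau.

Ratio test on column x1 — row 1: (11/3)/(2/3) = 11/2; row 2: 1/1 = 1. Minimum is 1 at row 2 (s_2 leaves); pivot element 1.
Divide row 2 by 1; eliminate column x1 from the other rows.
Row 1 update in column s_1: 1/3 − (2/3)·(-1) = 1.

1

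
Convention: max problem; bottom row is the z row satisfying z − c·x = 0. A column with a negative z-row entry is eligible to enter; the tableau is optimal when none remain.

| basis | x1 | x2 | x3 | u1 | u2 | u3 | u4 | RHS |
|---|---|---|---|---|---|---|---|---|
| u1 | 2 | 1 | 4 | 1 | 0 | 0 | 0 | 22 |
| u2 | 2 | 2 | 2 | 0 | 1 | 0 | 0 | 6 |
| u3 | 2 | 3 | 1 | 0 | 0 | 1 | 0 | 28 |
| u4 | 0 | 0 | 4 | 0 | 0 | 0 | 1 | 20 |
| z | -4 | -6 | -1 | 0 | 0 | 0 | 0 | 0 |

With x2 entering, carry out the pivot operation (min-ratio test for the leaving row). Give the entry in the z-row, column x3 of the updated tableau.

5

Ratio test on column x2 — row 1: 22/1 = 22; row 2: 6/2 = 3; row 3: 28/3 = 28/3; row 4: entry 0 ≤ 0. Minimum is 3 at row 2 (u2 leaves); pivot element 2.
Divide row 2 by 2; eliminate column x2 from the other rows.
z-row update in column x3: -1 − (-6)·1 = 5.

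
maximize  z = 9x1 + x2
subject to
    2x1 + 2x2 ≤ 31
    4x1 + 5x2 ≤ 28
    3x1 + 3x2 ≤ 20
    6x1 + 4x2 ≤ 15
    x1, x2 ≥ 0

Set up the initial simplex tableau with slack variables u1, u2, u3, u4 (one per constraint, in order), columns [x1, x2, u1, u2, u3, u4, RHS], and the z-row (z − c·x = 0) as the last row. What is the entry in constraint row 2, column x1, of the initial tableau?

Constraint 2 has coefficient 4 on x1.

4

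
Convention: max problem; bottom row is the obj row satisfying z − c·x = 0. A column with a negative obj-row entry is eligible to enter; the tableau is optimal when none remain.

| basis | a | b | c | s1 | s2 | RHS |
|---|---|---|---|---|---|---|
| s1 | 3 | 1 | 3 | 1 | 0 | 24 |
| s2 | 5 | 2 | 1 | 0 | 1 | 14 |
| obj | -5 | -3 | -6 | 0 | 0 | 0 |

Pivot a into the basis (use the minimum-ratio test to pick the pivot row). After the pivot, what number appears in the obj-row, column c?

Ratio test on column a — row 1: 24/3 = 8; row 2: 14/5 = 14/5. Minimum is 14/5 at row 2 (s2 leaves); pivot element 5.
Divide row 2 by 5; eliminate column a from the other rows.
obj-row update in column c: -6 − (-5)·(1/5) = -5.

-5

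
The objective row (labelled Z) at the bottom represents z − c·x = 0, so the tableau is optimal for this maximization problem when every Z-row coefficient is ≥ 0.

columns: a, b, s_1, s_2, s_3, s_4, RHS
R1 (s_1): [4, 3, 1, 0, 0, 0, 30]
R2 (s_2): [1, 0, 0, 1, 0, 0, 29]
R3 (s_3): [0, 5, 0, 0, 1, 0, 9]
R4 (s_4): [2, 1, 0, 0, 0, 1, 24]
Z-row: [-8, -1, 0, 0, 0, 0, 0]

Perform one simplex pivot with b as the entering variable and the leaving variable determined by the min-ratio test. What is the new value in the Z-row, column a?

-8

Ratio test on column b — row 1: 30/3 = 10; row 2: entry 0 ≤ 0; row 3: 9/5 = 9/5; row 4: 24/1 = 24. Minimum is 9/5 at row 3 (s_3 leaves); pivot element 5.
Divide row 3 by 5; eliminate column b from the other rows.
Z-row update in column a: -8 − (-1)·0 = -8.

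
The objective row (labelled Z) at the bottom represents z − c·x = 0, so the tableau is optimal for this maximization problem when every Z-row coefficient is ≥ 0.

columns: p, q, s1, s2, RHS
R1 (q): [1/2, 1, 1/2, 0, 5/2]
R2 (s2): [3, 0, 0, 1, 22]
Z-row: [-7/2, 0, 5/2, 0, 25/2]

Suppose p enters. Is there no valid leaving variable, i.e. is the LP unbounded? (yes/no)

no

Column p has positive entries in row(s) 1, 2, so the ratio test bounds it — not unbounded.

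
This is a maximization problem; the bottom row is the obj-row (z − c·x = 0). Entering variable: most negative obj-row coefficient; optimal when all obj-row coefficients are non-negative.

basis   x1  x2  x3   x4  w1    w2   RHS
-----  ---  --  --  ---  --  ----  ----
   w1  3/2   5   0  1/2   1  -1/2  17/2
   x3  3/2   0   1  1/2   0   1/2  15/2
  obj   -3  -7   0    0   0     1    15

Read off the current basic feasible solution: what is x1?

0

x1 is not in the basis, so in the current basic feasible solution x1 = 0.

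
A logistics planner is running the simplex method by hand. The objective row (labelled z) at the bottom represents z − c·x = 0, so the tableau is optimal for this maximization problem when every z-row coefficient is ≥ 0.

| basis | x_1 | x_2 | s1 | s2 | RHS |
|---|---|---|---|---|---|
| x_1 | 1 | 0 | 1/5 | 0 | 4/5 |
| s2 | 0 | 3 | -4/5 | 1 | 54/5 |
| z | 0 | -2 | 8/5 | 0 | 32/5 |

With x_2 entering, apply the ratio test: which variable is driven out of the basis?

Column x_2 entries and ratios — x_1: 0 ≤ 0, skip; s2: (54/5)/3 = 18/5.
Smallest ratio is 18/5 in the row of s2, so s2 leaves.

s2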